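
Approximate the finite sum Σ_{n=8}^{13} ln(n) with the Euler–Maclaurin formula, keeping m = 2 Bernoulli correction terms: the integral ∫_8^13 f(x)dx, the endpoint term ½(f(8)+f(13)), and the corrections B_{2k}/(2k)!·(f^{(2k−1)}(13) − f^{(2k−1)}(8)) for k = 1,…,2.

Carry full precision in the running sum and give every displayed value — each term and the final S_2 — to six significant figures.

S_2 ≈ 14.0270

∫_8^13 ln(x) dx evaluates to 11.7088.
Boundary: ½(f(8) + f(13)) = ½(2.07944 + 2.56495) = 2.32220.
Integral + boundary = 14.0310.
Correction k=1: B_{2}/2! · (f^{(1)}(13) − f^{(1)}(8)) = 1/12 · (0.0769231 − 0.125000) = -0.00400641.
Partial sum through k=1: 14.0270.
Correction k=2: B_{4}/4! · (f^{(3)}(13) − f^{(3)}(8)) = −1/720 · (0.000910332 − 0.00390625) = 4.16100e-06.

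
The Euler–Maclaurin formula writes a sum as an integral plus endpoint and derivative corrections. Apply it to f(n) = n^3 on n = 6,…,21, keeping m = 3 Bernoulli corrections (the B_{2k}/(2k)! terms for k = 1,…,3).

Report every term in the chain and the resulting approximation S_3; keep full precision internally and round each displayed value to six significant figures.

S_3 ≈ 53136.0

Integral: ∫_6^21 x^3 dx = 48296.2.
½[f(6) + f(21)] = ½[216.000 + 9261.00] = 4738.50.
Integral + boundary = 53034.8.
k=1: B_{2}/(2)! × [f^{(1)}(21) − f^{(1)}(6)] = 1/12 × (1323.00 − 108.000) = 101.250.
Partial sum through k=1: 53136.0.
k=2: B_{4}/(4)! × [f^{(3)}(21) − f^{(3)}(6)] = −1/720 × (6.00000 − 6.00000) = 0.00000.
Partial sum through k=2: 53136.0.
k=3: B_{6}/(6)! × [f^{(5)}(21) − f^{(5)}(6)] = 1/30240 × (0.00000 − 0.00000) = 0.00000.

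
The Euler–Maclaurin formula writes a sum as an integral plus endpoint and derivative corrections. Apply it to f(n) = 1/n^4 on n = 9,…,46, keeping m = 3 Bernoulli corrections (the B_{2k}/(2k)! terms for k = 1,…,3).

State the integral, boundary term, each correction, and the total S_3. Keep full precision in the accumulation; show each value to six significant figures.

S_3 ≈ 0.000535752

The integral term ∫_9^46 1/x^4 dx = 0.000453823.
Endpoint term: (f(9) + f(46))/2 = (0.000152416 + 2.23341e-07)/2 = 7.63196e-05.
Integral + boundary = 0.000530142.
Correction k=1: B_{2}/2! · (f^{(1)}(46) − f^{(1)}(9)) = 1/12 · (-1.94210e-08 − (-6.77404e-05)) = 5.64341e-06.
Running total after k=1: 0.000535786.
Correction k=2: B_{4}/4! · (f^{(3)}(46) − f^{(3)}(9)) = −1/720 · (-2.75345e-10 − (-2.50890e-05)) = -3.48455e-08.
Running total after k=2: 0.000535751.
Correction k=3: B_{6}/6! · (f^{(5)}(46) − f^{(5)}(9)) = 1/30240 · (-7.28700e-12 − (-1.73455e-05)) = 5.73594e-10.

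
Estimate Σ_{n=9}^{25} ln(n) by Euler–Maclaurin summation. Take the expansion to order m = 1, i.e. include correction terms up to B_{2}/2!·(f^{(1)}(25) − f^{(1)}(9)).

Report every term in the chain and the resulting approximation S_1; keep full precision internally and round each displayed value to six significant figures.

Integral: ∫_9^25 ln(x) dx = 44.6969.
Endpoint term: (f(9) + f(25))/2 = (2.19722 + 3.21888)/2 = 2.70805.
Integral + boundary = 47.4049.
Order-1 term: 1/12 · (0.0400000 − 0.111111) = -0.00592593.

S_1 ≈ 47.3990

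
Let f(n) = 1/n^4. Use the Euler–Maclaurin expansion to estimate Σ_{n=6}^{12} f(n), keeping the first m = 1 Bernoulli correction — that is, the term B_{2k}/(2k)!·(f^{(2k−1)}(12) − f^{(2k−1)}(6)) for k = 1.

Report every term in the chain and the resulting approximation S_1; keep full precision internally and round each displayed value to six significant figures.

S_1 ≈ 0.00180175

∫_6^12 1/x^4 dx evaluates to 0.00135031.
Boundary: ½(f(6) + f(12)) = ½(0.000771605 + 4.82253e-05) = 0.000409915.
So far: 0.00176022.
k=1: B_{2}/(2)! × [f^{(1)}(12) − f^{(1)}(6)] = 1/12 × (-1.60751e-05 − (-0.000514403)) = 4.15273e-05.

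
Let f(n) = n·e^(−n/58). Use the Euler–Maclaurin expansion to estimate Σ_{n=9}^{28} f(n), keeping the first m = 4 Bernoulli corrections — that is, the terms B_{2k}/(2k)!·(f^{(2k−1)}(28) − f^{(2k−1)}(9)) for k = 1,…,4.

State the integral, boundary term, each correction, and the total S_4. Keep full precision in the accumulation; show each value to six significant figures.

S_4 ≈ 261.925

∫_9^28 x·e^(−x/58) dx evaluates to 249.467.
½[f(9) + f(28)] = ½[7.70641 + 17.2782] = 12.4923.
Integral + boundary = 261.959.
Order-1 term: 1/12 · (0.319179 − 0.723398) = -0.0336850.
Partial sum through k=1: 261.925.
Order-2 term: −1/720 · (0.000461753 − 0.000724118) = 3.64396e-07.
Partial sum through k=2: 261.925.
Order-3 term: 1/30240 · (2.46321e-07 − 3.66586e-07) = -3.97701e-12.
Partial sum through k=3: 261.925.
Order-4 term: −1/1209600 · (1.05642e-10 − 1.53959e-10) = 3.99443e-17.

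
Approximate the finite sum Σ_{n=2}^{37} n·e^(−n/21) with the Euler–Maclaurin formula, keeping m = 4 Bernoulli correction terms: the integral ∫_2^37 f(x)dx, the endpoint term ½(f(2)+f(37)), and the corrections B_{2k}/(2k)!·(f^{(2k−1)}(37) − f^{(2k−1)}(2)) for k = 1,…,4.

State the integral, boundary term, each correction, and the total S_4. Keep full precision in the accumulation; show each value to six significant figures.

∫_2^37 x·e^(−x/21) dx evaluates to 229.971.
Endpoint term: (f(2) + f(37))/2 = (1.81831 + 6.35355)/2 = 4.08593.
Running total after boundary: 234.057.
k=1: B_{2}/(2)! × [f^{(1)}(37) − f^{(1)}(2)] = 1/12 × (-0.130832 − 0.822570) = -0.0794502.
After k=1: 233.977.
k=2: B_{4}/(4)! × [f^{(3)}(37) − f^{(3)}(2)] = −1/720 × (0.000482092 − 0.00598840) = 7.64765e-06.
After k=2: 233.977.
k=3: B_{6}/(6)! × [f^{(5)}(37) − f^{(5)}(2)] = 1/30240 × (2.85908e-06 − 2.29287e-05) = -6.63678e-10.
After k=3: 233.977.
k=4: B_{8}/(8)! × [f^{(7)}(37) − f^{(7)}(2)] = −1/1209600 × (1.04875e-08 − 7.31933e-08) = 5.18401e-14.

S_4 ≈ 233.977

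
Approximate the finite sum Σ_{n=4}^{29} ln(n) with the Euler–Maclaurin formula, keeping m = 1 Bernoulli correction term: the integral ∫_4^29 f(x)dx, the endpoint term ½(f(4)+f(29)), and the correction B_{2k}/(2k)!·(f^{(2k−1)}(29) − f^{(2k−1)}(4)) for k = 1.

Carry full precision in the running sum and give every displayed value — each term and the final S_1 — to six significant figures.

S_1 ≈ 69.4652

Integral: ∫_4^29 ln(x) dx = 67.1064.
½[f(4) + f(29)] = ½[1.38629 + 3.36730] = 2.37680.
Running total after boundary: 69.4832.
Order-1 term: 1/12 · (0.0344828 − 0.250000) = -0.0179598.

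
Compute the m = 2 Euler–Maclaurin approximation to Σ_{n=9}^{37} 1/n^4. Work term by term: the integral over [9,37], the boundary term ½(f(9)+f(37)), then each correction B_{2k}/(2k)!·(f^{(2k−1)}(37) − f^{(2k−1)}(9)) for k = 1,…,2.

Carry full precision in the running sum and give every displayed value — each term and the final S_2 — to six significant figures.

∫_9^37 1/x^4 dx evaluates to 0.000450667.
½[f(9) + f(37)] = ½[0.000152416 + 5.33572e-07] = 7.64747e-05.
So far: 0.000527141.
k=1: B_{2}/(2)! × [f^{(1)}(37) − f^{(1)}(9)] = 1/12 × (-5.76835e-08 − (-6.77404e-05)) = 5.64022e-06.
Running total after k=1: 0.000532782.
k=2: B_{4}/(4)! × [f^{(3)}(37) − f^{(3)}(9)] = −1/720 × (-1.26406e-09 − (-2.50890e-05)) = -3.48441e-08.

S_2 ≈ 0.000532747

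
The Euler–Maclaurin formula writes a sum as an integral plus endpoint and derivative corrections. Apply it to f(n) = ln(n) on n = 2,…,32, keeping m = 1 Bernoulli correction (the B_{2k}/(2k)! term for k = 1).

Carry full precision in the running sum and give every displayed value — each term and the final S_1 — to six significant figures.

S_1 ≈ 81.5576

Integral: ∫_2^32 ln(x) dx = 79.5173.
½[f(2) + f(32)] = ½[0.693147 + 3.46574] = 2.07944.
Integral + boundary = 81.5967.
Order-1 term: 1/12 · (0.0312500 − 0.500000) = -0.0390625.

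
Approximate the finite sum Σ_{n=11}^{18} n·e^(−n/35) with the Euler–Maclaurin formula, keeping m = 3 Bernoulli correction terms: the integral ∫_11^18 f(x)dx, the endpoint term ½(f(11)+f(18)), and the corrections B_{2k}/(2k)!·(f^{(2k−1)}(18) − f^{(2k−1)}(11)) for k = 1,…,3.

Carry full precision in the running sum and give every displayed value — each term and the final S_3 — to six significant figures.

S_3 ≈ 76.0246

∫_11^18 x·e^(−x/35) dx evaluates to 66.6441.
Endpoint term: (f(11) + f(18))/2 = (8.03341 + 10.7627)/2 = 9.39805.
Integral + boundary = 76.0421.
Order-1 term: 1/12 · (0.290422 − 0.500784) = -0.0175302.
Partial sum through k=1: 76.0246.
Order-2 term: −1/720 · (0.00121329 − 0.00160115) = 5.38694e-07.
Partial sum through k=2: 76.0246.
Order-3 term: 1/30240 · (1.78734e-06 − 2.28040e-06) = -1.63048e-11.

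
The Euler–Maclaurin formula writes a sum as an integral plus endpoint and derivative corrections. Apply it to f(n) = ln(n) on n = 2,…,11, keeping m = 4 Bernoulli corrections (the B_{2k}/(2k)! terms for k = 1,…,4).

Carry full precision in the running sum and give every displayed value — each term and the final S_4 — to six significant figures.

S_4 ≈ 17.5023

∫_2^11 ln(x) dx evaluates to 15.9906.
Boundary: ½(f(2) + f(11)) = ½(0.693147 + 2.39790) = 1.54552.
Running total after boundary: 17.5361.
Correction k=1: B_{2}/2! · (f^{(1)}(11) − f^{(1)}(2)) = 1/12 · (0.0909091 − 0.500000) = -0.0340909.
After k=1: 17.5020.
Correction k=2: B_{4}/4! · (f^{(3)}(11) − f^{(3)}(2)) = −1/720 · (0.00150263 − 0.250000) = 0.000345135.
After k=2: 17.5023.
Correction k=3: B_{6}/6! · (f^{(5)}(11) − f^{(5)}(2)) = 1/30240 · (0.000149021 − 0.750000) = -2.47967e-05.
After k=3: 17.5023.
Correction k=4: B_{8}/8! · (f^{(7)}(11) − f^{(7)}(2)) = −1/1209600 · (3.69474e-05 − 5.62500) = 4.65027e-06.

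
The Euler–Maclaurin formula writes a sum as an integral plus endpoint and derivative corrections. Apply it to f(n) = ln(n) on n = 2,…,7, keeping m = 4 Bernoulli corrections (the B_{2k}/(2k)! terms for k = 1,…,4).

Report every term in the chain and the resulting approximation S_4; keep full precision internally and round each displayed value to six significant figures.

S_4 ≈ 8.52516

Integral: ∫_2^7 ln(x) dx = 7.23508.
½[f(2) + f(7)] = ½[0.693147 + 1.94591] = 1.31953.
Integral + boundary = 8.55461.
Correction k=1: B_{2}/2! · (f^{(1)}(7) − f^{(1)}(2)) = 1/12 · (0.142857 − 0.500000) = -0.0297619.
Partial sum through k=1: 8.52484.
Correction k=2: B_{4}/4! · (f^{(3)}(7) − f^{(3)}(2)) = −1/720 · (0.00583090 − 0.250000) = 0.000339124.
Partial sum through k=2: 8.52518.
Correction k=3: B_{6}/6! · (f^{(5)}(7) − f^{(5)}(2)) = 1/30240 · (0.00142798 − 0.750000) = -2.47544e-05.
Partial sum through k=3: 8.52516.
Correction k=4: B_{8}/8! · (f^{(7)}(7) − f^{(7)}(2)) = −1/1209600 · (0.000874271 − 5.62500) = 4.64957e-06.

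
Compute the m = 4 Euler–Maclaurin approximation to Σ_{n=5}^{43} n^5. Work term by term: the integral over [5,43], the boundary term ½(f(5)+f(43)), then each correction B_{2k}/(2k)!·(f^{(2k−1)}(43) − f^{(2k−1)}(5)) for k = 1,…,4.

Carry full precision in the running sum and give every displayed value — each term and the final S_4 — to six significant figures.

S_4 ≈ 1.12849e+09

Integral: ∫_5^43 x^5 dx = 1.05356e+09.
½[f(5) + f(43)] = ½[3125.00 + 1.47008e+08] = 7.35058e+07.
So far: 1.12706e+09.
Correction k=1: B_{2}/2! · (f^{(1)}(43) − f^{(1)}(5)) = 1/12 · (1.70940e+07 − 3125.00) = 1.42424e+06.
Running total after k=1: 1.12849e+09.
Correction k=2: B_{4}/4! · (f^{(3)}(43) − f^{(3)}(5)) = −1/720 · (110940 − 1500.00) = -152.000.
Running total after k=2: 1.12849e+09.
Correction k=3: B_{6}/6! · (f^{(5)}(43) − f^{(5)}(5)) = 1/30240 · (120.000 − 120.000) = 0.00000.
Running total after k=3: 1.12849e+09.
Correction k=4: B_{8}/8! · (f^{(7)}(43) − f^{(7)}(5)) = −1/1209600 · (0.00000 − 0.00000) = 0.00000.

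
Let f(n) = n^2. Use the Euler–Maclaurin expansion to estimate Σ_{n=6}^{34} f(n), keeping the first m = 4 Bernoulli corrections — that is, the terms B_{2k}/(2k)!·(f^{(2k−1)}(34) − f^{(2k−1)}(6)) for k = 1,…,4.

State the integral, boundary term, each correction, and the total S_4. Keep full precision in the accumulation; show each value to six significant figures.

S_4 ≈ 13630.0

The integral term ∫_6^34 x^2 dx = 13029.3.
Boundary: ½(f(6) + f(34)) = ½(36.0000 + 1156.00) = 596.000.
Running total after boundary: 13625.3.
k=1: B_{2}/(2)! × [f^{(1)}(34) − f^{(1)}(6)] = 1/12 × (68.0000 − 12.0000) = 4.66667.
Running total after k=1: 13630.0.
k=2: B_{4}/(4)! × [f^{(3)}(34) − f^{(3)}(6)] = −1/720 × (0.00000 − 0.00000) = 0.00000.
Running total after k=2: 13630.0.
k=3: B_{6}/(6)! × [f^{(5)}(34) − f^{(5)}(6)] = 1/30240 × (0.00000 − 0.00000) = 0.00000.
Running total after k=3: 13630.0.
k=4: B_{8}/(8)! × [f^{(7)}(34) − f^{(7)}(6)] = −1/1209600 × (0.00000 − 0.00000) = 0.00000.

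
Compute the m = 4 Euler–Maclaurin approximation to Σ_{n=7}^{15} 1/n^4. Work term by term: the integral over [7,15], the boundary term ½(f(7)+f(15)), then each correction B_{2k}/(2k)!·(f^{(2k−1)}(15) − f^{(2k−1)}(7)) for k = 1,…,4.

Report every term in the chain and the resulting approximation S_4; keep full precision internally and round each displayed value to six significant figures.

S_4 ≈ 0.00111037

The integral term ∫_7^15 1/x^4 dx = 0.000873052.
Boundary: ½(f(7) + f(15)) = ½(0.000416493 + 1.97531e-05) = 0.000218123.
Running total after boundary: 0.00109117.
k=1: B_{2}/(2)! × [f^{(1)}(15) − f^{(1)}(7)] = 1/12 × (-5.26749e-06 − (-0.000237996)) = 1.93940e-05.
Partial sum through k=1: 0.00111057.
k=2: B_{4}/(4)! × [f^{(3)}(15) − f^{(3)}(7)] = −1/720 × (-7.02332e-07 − (-0.000145712)) = -2.01402e-07.
Partial sum through k=2: 0.00111037.
k=3: B_{6}/(6)! × [f^{(5)}(15) − f^{(5)}(7)] = 1/30240 × (-1.74803e-07 − (-0.000166528)) = 5.50109e-09.
Partial sum through k=3: 0.00111037.
k=4: B_{8}/(8)! × [f^{(7)}(15) − f^{(7)}(7)] = −1/1209600 × (-6.99210e-08 − (-0.000305868)) = -2.52809e-10.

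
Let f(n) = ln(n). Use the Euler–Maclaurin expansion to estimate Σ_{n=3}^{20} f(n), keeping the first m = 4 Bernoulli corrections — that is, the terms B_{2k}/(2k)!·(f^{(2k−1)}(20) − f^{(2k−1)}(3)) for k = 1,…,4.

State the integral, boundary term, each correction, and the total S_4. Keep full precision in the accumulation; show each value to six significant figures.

S_4 ≈ 41.6425

∫_3^20 ln(x) dx evaluates to 39.6188.
½[f(3) + f(20)] = ½[1.09861 + 2.99573] = 2.04717.
Integral + boundary = 41.6660.
k=1: B_{2}/(2)! × [f^{(1)}(20) − f^{(1)}(3)] = 1/12 × (0.0500000 − 0.333333) = -0.0236111.
After k=1: 41.6424.
k=2: B_{4}/(4)! × [f^{(3)}(20) − f^{(3)}(3)] = −1/720 × (0.000250000 − 0.0740741) = 0.000102533.
After k=2: 41.6425.
k=3: B_{6}/(6)! × [f^{(5)}(20) − f^{(5)}(3)] = 1/30240 × (7.50000e-06 − 0.0987654) = -3.26580e-06.
After k=3: 41.6425.
k=4: B_{8}/(8)! × [f^{(7)}(20) − f^{(7)}(3)] = −1/1209600 × (5.62500e-07 − 0.329218) = 2.72171e-07.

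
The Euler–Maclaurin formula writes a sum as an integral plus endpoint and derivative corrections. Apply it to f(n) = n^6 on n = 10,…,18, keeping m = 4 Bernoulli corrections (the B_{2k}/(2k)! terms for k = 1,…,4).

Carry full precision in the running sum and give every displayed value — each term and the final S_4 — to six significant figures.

∫_10^18 x^6 dx evaluates to 8.60314e+07.
½[f(10) + f(18)] = ½[1.00000e+06 + 3.40122e+07] = 1.75061e+07.
Running total after boundary: 1.03538e+08.
Correction k=1: B_{2}/2! · (f^{(1)}(18) − f^{(1)}(10)) = 1/12 · (1.13374e+07 − 600000) = 894784.
Running total after k=1: 1.04432e+08.
Correction k=2: B_{4}/4! · (f^{(3)}(18) − f^{(3)}(10)) = −1/720 · (699840 − 120000) = -805.333.
Running total after k=2: 1.04432e+08.
Correction k=3: B_{6}/6! · (f^{(5)}(18) − f^{(5)}(10)) = 1/30240 · (12960.0 − 7200.00) = 0.190476.
Running total after k=3: 1.04432e+08.
Correction k=4: B_{8}/8! · (f^{(7)}(18) − f^{(7)}(10)) = −1/1209600 · (0.00000 − 0.00000) = 0.00000.

S_4 ≈ 1.04432e+08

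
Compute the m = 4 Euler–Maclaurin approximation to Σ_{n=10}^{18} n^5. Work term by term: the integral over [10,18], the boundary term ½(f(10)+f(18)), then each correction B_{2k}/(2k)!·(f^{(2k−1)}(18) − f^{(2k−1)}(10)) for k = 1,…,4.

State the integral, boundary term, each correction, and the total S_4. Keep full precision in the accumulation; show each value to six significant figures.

S_4 ≈ 6.53638e+06

The integral term ∫_10^18 x^5 dx = 5.50204e+06.
½[f(10) + f(18)] = ½[100000 + 1.88957e+06] = 994784.
Integral + boundary = 6.49682e+06.
Correction k=1: B_{2}/2! · (f^{(1)}(18) − f^{(1)}(10)) = 1/12 · (524880 − 50000.0) = 39573.3.
Partial sum through k=1: 6.53639e+06.
Correction k=2: B_{4}/4! · (f^{(3)}(18) − f^{(3)}(10)) = −1/720 · (19440.0 − 6000.00) = -18.6667.
Partial sum through k=2: 6.53638e+06.
Correction k=3: B_{6}/6! · (f^{(5)}(18) − f^{(5)}(10)) = 1/30240 · (120.000 − 120.000) = 0.00000.
Partial sum through k=3: 6.53638e+06.
Correction k=4: B_{8}/8! · (f^{(7)}(18) − f^{(7)}(10)) = −1/1209600 · (0.00000 − 0.00000) = 0.00000.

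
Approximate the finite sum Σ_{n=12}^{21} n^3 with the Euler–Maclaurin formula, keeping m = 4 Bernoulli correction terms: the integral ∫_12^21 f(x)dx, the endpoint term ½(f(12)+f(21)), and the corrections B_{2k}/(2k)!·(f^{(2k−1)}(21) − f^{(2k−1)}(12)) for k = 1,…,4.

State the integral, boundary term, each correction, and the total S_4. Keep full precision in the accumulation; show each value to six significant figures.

S_4 ≈ 49005.0

Integral: ∫_12^21 x^3 dx = 43436.2.
Boundary: ½(f(12) + f(21)) = ½(1728.00 + 9261.00) = 5494.50.
So far: 48930.8.
Correction k=1: B_{2}/2! · (f^{(1)}(21) − f^{(1)}(12)) = 1/12 · (1323.00 − 432.000) = 74.2500.
Running total after k=1: 49005.0.
Correction k=2: B_{4}/4! · (f^{(3)}(21) − f^{(3)}(12)) = −1/720 · (6.00000 − 6.00000) = 0.00000.
Running total after k=2: 49005.0.
Correction k=3: B_{6}/6! · (f^{(5)}(21) − f^{(5)}(12)) = 1/30240 · (0.00000 − 0.00000) = 0.00000.
Running total after k=3: 49005.0.
Correction k=4: B_{8}/8! · (f^{(7)}(21) − f^{(7)}(12)) = −1/1209600 · (0.00000 − 0.00000) = 0.00000.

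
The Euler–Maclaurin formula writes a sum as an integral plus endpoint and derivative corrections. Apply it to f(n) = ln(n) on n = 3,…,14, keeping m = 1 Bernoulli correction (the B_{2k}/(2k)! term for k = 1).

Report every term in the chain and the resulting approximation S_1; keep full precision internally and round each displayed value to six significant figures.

The integral term ∫_3^14 ln(x) dx = 22.6510.
Endpoint term: (f(3) + f(14))/2 = (1.09861 + 2.63906)/2 = 1.86883.
So far: 24.5198.
Correction k=1: B_{2}/2! · (f^{(1)}(14) − f^{(1)}(3)) = 1/12 · (0.0714286 − 0.333333) = -0.0218254.

S_1 ≈ 24.4980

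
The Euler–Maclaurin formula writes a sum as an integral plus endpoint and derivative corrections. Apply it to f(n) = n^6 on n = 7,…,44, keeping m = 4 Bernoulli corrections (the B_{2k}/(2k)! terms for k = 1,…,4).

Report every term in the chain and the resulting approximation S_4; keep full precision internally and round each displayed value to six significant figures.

The integral term ∫_7^44 x^6 dx = 4.56110e+10.
Endpoint term: (f(7) + f(44))/2 = (117649 + 7.25631e+09)/2 = 3.62822e+09.
Integral + boundary = 4.92392e+10.
k=1: B_{2}/(2)! × [f^{(1)}(44) − f^{(1)}(7)] = 1/12 × (9.89497e+08 − 100842) = 8.24497e+07.
Partial sum through k=1: 4.93217e+10.
k=2: B_{4}/(4)! × [f^{(3)}(44) − f^{(3)}(7)] = −1/720 × (1.02221e+07 − 41160.0) = -14140.2.
Partial sum through k=2: 4.93216e+10.
k=3: B_{6}/(6)! × [f^{(5)}(44) − f^{(5)}(7)] = 1/30240 × (31680.0 − 5040.00) = 0.880952.
Partial sum through k=3: 4.93216e+10.
k=4: B_{8}/(8)! × [f^{(7)}(44) − f^{(7)}(7)] = −1/1209600 × (0.00000 − 0.00000) = 0.00000.

S_4 ≈ 4.93216e+10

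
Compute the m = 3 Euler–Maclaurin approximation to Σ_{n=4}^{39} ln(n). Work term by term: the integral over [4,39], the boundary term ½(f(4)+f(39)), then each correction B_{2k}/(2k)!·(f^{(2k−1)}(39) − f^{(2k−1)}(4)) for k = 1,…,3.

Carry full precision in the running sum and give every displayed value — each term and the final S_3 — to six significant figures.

S_3 ≈ 104.840

The integral term ∫_4^39 ln(x) dx = 102.334.
½[f(4) + f(39)] = ½[1.38629 + 3.66356] = 2.52493.
So far: 104.859.
Correction k=1: B_{2}/2! · (f^{(1)}(39) − f^{(1)}(4)) = 1/12 · (0.0256410 − 0.250000) = -0.0186966.
Running total after k=1: 104.840.
Correction k=2: B_{4}/4! · (f^{(3)}(39) − f^{(3)}(4)) = −1/720 · (3.37160e-05 − 0.0312500) = 4.33559e-05.
Running total after k=2: 104.840.
Correction k=3: B_{6}/6! · (f^{(5)}(39) − f^{(5)}(4)) = 1/30240 · (2.66004e-07 − 0.0234375) = -7.75041e-07.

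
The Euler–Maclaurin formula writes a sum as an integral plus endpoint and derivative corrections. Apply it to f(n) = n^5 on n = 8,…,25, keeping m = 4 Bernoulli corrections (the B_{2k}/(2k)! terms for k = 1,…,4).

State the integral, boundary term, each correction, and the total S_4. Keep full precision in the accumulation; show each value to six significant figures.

S_4 ≈ 4.57066e+07

∫_8^25 x^5 dx evaluates to 4.06464e+07.
½[f(8) + f(25)] = ½[32768.0 + 9.76562e+06] = 4.89920e+06.
Running total after boundary: 4.55456e+07.
Correction k=1: B_{2}/2! · (f^{(1)}(25) − f^{(1)}(8)) = 1/12 · (1.95312e+06 − 20480.0) = 161054.
Running total after k=1: 4.57067e+07.
Correction k=2: B_{4}/4! · (f^{(3)}(25) − f^{(3)}(8)) = −1/720 · (37500.0 − 3840.00) = -46.7500.
Running total after k=2: 4.57066e+07.
Correction k=3: B_{6}/6! · (f^{(5)}(25) − f^{(5)}(8)) = 1/30240 · (120.000 − 120.000) = 0.00000.
Running total after k=3: 4.57066e+07.
Correction k=4: B_{8}/8! · (f^{(7)}(25) − f^{(7)}(8)) = −1/1209600 · (0.00000 − 0.00000) = 0.00000.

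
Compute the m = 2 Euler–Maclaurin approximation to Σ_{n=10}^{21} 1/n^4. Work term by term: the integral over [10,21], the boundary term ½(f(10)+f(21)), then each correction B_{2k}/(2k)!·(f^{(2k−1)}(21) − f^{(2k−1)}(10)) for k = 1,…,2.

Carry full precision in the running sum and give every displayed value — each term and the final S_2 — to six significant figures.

Integral: ∫_10^21 1/x^4 dx = 0.000297340.
Endpoint term: (f(10) + f(21))/2 = (0.000100000 + 5.14189e-06)/2 = 5.25709e-05.
So far: 0.000349911.
k=1: B_{2}/(2)! × [f^{(1)}(21) − f^{(1)}(10)] = 1/12 × (-9.79408e-07 − (-4.00000e-05)) = 3.25172e-06.
Running total after k=1: 0.000353163.
k=2: B_{4}/(4)! × [f^{(3)}(21) − f^{(3)}(10)] = −1/720 × (-6.66264e-08 − (-1.20000e-05)) = -1.65741e-08.

S_2 ≈ 0.000353146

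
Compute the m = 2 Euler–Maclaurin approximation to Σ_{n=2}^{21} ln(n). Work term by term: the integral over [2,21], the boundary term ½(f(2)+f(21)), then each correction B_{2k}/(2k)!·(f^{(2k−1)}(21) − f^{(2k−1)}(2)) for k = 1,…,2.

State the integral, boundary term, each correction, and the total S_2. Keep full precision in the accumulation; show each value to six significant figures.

S_2 ≈ 45.3802

∫_2^21 ln(x) dx evaluates to 43.5487.
½[f(2) + f(21)] = ½[0.693147 + 3.04452] = 1.86883.
So far: 45.4175.
Order-1 term: 1/12 · (0.0476190 − 0.500000) = -0.0376984.
Partial sum through k=1: 45.3798.
Order-2 term: −1/720 · (0.000215959 − 0.250000) = 0.000346922.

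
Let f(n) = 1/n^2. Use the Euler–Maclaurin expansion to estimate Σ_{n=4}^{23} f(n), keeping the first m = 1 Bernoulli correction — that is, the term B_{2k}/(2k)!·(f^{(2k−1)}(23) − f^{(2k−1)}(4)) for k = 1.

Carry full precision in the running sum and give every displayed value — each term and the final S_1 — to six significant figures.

The integral term ∫_4^23 1/x^2 dx = 0.206522.
Boundary: ½(f(4) + f(23)) = ½(0.0625000 + 0.00189036) = 0.0321952.
Running total after boundary: 0.238717.
Order-1 term: 1/12 · (-0.000164379 − (-0.0312500)) = 0.00259047.

S_1 ≈ 0.241307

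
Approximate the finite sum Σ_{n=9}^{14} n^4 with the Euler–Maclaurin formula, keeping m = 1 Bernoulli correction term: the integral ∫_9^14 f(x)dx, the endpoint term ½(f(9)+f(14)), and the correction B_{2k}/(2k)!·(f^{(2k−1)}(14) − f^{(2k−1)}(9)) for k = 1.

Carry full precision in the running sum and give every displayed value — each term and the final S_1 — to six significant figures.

Integral: ∫_9^14 x^4 dx = 95755.0.
½[f(9) + f(14)] = ½[6561.00 + 38416.0] = 22488.5.
Running total after boundary: 118244.
Order-1 term: 1/12 · (10976.0 − 2916.00) = 671.667.

S_1 ≈ 118915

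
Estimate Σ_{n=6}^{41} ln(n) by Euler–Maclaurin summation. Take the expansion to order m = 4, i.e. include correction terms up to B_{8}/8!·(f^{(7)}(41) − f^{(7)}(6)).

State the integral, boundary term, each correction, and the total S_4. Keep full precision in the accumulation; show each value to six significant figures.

Integral: ∫_6^41 ln(x) dx = 106.506.
½[f(6) + f(41)] = ½[1.79176 + 3.71357] = 2.75267.
Running total after boundary: 109.259.
Order-1 term: 1/12 · (0.0243902 − 0.166667) = -0.0118564.
Running total after k=1: 109.247.
Order-2 term: −1/720 · (2.90187e-05 − 0.00925926) = 1.28198e-05.
Running total after k=2: 109.247.
Order-3 term: 1/30240 · (2.07153e-07 − 0.00308642) = -1.02057e-07.
Running total after k=3: 109.247.
Order-4 term: −1/1209600 · (3.69697e-09 − 0.00257202) = 2.12633e-09.

S_4 ≈ 109.247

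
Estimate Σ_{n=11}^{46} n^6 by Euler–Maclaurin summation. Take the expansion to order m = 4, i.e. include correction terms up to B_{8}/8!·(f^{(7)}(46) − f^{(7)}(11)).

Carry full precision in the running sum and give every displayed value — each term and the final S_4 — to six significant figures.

∫_11^46 x^6 dx evaluates to 6.22569e+10.
½[f(11) + f(46)] = ½[1.77156e+06 + 9.47430e+09] = 4.73803e+09.
Running total after boundary: 6.69949e+10.
Order-1 term: 1/12 · (1.23578e+09 − 966306) = 1.02901e+08.
Partial sum through k=1: 6.70978e+10.
Order-2 term: −1/720 · (1.16803e+07 − 159720) = -16000.8.
Partial sum through k=2: 6.70978e+10.
Order-3 term: 1/30240 · (33120.0 − 7920.00) = 0.833333.
Partial sum through k=3: 6.70978e+10.
Order-4 term: −1/1209600 · (0.00000 − 0.00000) = 0.00000.

S_4 ≈ 6.70978e+10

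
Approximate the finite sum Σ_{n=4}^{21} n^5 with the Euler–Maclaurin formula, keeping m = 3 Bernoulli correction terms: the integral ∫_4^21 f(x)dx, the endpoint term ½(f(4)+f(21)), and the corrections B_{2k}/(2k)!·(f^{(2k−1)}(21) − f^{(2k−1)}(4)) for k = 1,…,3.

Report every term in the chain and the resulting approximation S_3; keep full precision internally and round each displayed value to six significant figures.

S_3 ≈ 1.64171e+07

Integral: ∫_4^21 x^5 dx = 1.42937e+07.
Boundary: ½(f(4) + f(21)) = ½(1024.00 + 4.08410e+06) = 2.04256e+06.
So far: 1.63362e+07.
Order-1 term: 1/12 · (972405 − 1280.00) = 80927.1.
After k=1: 1.64172e+07.
Order-2 term: −1/720 · (26460.0 − 960.000) = -35.4167.
After k=2: 1.64171e+07.
Order-3 term: 1/30240 · (120.000 − 120.000) = 0.00000.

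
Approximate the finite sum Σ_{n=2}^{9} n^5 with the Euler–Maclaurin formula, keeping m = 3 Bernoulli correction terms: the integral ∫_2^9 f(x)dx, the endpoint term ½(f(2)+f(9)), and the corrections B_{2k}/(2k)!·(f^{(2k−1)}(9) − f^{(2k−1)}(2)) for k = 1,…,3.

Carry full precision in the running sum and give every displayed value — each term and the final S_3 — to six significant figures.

S_3 ≈ 120824

∫_2^9 x^5 dx evaluates to 88562.8.
Endpoint term: (f(2) + f(9))/2 = (32.0000 + 59049.0)/2 = 29540.5.
Integral + boundary = 118103.
k=1: B_{2}/(2)! × [f^{(1)}(9) − f^{(1)}(2)] = 1/12 × (32805.0 − 80.0000) = 2727.08.
After k=1: 120830.
k=2: B_{4}/(4)! × [f^{(3)}(9) − f^{(3)}(2)] = −1/720 × (4860.00 − 240.000) = -6.41667.
After k=2: 120824.
k=3: B_{6}/(6)! × [f^{(5)}(9) − f^{(5)}(2)] = 1/30240 × (120.000 − 120.000) = 0.00000.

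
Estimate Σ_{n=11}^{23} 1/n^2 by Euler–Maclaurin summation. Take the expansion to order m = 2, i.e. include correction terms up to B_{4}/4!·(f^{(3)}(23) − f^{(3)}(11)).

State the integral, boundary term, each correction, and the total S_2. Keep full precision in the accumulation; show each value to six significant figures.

The integral term ∫_11^23 1/x^2 dx = 0.0474308.
Boundary: ½(f(11) + f(23)) = ½(0.00826446 + 0.00189036) = 0.00507741.
Integral + boundary = 0.0525082.
Order-1 term: 1/12 · (-0.000164379 − (-0.00150263)) = 0.000111521.
Partial sum through k=1: 0.0526198.
Order-2 term: −1/720 · (-3.72883e-06 − (-0.000149021)) = -2.01795e-07.

S_2 ≈ 0.0526196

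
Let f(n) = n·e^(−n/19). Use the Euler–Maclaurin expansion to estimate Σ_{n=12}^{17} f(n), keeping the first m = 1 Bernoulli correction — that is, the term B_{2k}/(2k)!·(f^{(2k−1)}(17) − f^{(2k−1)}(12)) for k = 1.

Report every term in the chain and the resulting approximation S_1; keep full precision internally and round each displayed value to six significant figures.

S_1 ≈ 40.2923

The integral term ∫_12^17 x·e^(−x/19) dx = 33.6405.
Boundary: ½(f(12) + f(17)) = ½(6.38102 + 6.94816) = 6.66459.
Integral + boundary = 40.3051.
Order-1 term: 1/12 · (0.0430226 − 0.195908) = -0.0127405.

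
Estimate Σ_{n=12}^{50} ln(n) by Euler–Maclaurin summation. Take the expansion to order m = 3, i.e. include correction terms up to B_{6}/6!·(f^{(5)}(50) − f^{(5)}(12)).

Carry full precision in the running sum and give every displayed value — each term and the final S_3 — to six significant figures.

∫_12^50 ln(x) dx evaluates to 127.782.
Endpoint term: (f(12) + f(50))/2 = (2.48491 + 3.91202)/2 = 3.19846.
Running total after boundary: 130.981.
Order-1 term: 1/12 · (0.0200000 − 0.0833333) = -0.00527778.
Running total after k=1: 130.975.
Order-2 term: −1/720 · (1.60000e-05 − 0.00115741) = 1.58529e-06.
Running total after k=2: 130.975.
Order-3 term: 1/30240 · (7.68000e-08 − 9.64506e-05) = -3.18696e-09.

S_3 ≈ 130.975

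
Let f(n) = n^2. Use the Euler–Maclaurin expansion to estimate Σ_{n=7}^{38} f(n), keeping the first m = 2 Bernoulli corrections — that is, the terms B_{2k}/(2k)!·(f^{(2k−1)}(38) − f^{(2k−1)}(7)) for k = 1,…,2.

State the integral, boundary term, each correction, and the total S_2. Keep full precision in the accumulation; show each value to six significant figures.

The integral term ∫_7^38 x^2 dx = 18176.3.
½[f(7) + f(38)] = ½[49.0000 + 1444.00] = 746.500.
Integral + boundary = 18922.8.
Order-1 term: 1/12 · (76.0000 − 14.0000) = 5.16667.
Partial sum through k=1: 18928.0.
Order-2 term: −1/720 · (0.00000 − 0.00000) = 0.00000.

S_2 ≈ 18928.0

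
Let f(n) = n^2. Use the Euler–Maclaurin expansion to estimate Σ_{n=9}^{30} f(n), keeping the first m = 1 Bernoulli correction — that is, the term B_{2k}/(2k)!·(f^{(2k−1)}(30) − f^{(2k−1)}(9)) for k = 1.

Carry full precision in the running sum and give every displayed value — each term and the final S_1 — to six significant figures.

∫_9^30 x^2 dx evaluates to 8757.00.
½[f(9) + f(30)] = ½[81.0000 + 900.000] = 490.500.
Running total after boundary: 9247.50.
k=1: B_{2}/(2)! × [f^{(1)}(30) − f^{(1)}(9)] = 1/12 × (60.0000 − 18.0000) = 3.50000.

S_1 ≈ 9251.00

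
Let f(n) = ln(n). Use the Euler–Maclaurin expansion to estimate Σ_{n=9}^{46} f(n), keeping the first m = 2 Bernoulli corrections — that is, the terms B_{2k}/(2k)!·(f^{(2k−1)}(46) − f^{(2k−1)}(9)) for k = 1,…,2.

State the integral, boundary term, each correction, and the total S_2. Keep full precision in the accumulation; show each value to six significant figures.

S_2 ≈ 122.348

The integral term ∫_9^46 ln(x) dx = 119.342.
Endpoint term: (f(9) + f(46))/2 = (2.19722 + 3.82864)/2 = 3.01293.
So far: 122.355.
Order-1 term: 1/12 · (0.0217391 − 0.111111) = -0.00744767.
After k=1: 122.348.
Order-2 term: −1/720 · (2.05474e-05 − 0.00274348) = 3.78186e-06.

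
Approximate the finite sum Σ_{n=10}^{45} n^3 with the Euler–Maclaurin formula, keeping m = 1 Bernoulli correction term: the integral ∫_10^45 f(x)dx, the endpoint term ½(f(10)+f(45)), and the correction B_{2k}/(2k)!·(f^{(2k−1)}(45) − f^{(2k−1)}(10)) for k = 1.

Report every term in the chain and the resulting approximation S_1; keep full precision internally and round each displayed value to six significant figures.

The integral term ∫_10^45 x^3 dx = 1.02266e+06.
½[f(10) + f(45)] = ½[1000.00 + 91125.0] = 46062.5.
Integral + boundary = 1.06872e+06.
Order-1 term: 1/12 · (6075.00 − 300.000) = 481.250.

S_1 ≈ 1.06920e+06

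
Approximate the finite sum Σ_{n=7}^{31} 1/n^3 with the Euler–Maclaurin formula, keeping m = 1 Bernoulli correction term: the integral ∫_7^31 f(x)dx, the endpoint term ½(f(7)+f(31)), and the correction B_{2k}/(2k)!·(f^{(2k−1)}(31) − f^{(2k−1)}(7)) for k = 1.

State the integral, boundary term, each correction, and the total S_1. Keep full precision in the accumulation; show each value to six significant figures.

S_1 ≈ 0.0112622

Integral: ∫_7^31 1/x^3 dx = 0.00968379.
Boundary: ½(f(7) + f(31)) = ½(0.00291545 + 3.35672e-05) = 0.00147451.
So far: 0.0111583.
Correction k=1: B_{2}/2! · (f^{(1)}(31) − f^{(1)}(7)) = 1/12 · (-3.24844e-06 − (-0.00124948)) = 0.000103853.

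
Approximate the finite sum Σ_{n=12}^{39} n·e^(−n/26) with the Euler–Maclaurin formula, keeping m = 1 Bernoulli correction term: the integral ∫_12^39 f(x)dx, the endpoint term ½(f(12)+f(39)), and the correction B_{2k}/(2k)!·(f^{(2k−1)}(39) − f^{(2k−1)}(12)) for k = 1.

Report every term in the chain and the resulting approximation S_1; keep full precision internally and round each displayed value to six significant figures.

S_1 ≈ 253.755

Integral: ∫_12^39 x·e^(−x/26) dx = 245.659.
Endpoint term: (f(12) + f(39))/2 = (7.56376 + 8.70208)/2 = 8.13292.
So far: 253.792.
k=1: B_{2}/(2)! × [f^{(1)}(39) − f^{(1)}(12)] = 1/12 × (-0.111565 − 0.339399) = -0.0375804.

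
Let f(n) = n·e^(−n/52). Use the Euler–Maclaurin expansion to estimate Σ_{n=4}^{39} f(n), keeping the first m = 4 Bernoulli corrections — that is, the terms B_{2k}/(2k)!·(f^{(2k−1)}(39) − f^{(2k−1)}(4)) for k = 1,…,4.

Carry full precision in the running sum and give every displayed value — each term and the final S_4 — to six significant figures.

S_4 ≈ 472.162

The integral term ∫_4^39 x·e^(−x/52) dx = 461.160.
Endpoint term: (f(4) + f(39))/2 = (3.70384 + 18.4223)/2 = 11.0631.
So far: 472.223.
Order-1 term: 1/12 · (0.118092 − 0.854733) = -0.0613868.
Running total after k=1: 472.162.
Order-2 term: −1/720 · (0.000393056 − 0.00100098) = 8.44341e-07.
Running total after k=2: 472.162.
Order-3 term: 1/30240 · (2.74571e-07 − 6.23471e-07) = -1.15377e-11.
Running total after k=3: 472.162.
Order-4 term: −1/1209600 · (1.49327e-10 − 3.24244e-10) = 1.44607e-16.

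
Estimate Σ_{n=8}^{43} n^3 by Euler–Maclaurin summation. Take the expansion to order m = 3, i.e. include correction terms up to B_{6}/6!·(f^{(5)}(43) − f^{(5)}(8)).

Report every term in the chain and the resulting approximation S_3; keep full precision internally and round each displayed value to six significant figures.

S_3 ≈ 894132

The integral term ∫_8^43 x^3 dx = 853676.
Boundary: ½(f(8) + f(43)) = ½(512.000 + 79507.0) = 40009.5.
Running total after boundary: 893686.
Order-1 term: 1/12 · (5547.00 − 192.000) = 446.250.
Partial sum through k=1: 894132.
Order-2 term: −1/720 · (6.00000 − 6.00000) = 0.00000.
Partial sum through k=2: 894132.
Order-3 term: 1/30240 · (0.00000 − 0.00000) = 0.00000.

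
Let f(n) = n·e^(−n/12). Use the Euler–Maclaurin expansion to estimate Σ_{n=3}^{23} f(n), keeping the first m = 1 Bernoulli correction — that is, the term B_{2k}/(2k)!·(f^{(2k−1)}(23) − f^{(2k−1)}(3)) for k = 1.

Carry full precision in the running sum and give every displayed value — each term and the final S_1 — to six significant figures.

∫_3^23 x·e^(−x/12) dx evaluates to 78.4036.
Boundary: ½(f(3) + f(23)) = ½(2.33640 + 3.38322) = 2.85981.
Integral + boundary = 81.2634.
Correction k=1: B_{2}/2! · (f^{(1)}(23) − f^{(1)}(3)) = 1/12 · (-0.134838 − 0.584101) = -0.0599116.

S_1 ≈ 81.2035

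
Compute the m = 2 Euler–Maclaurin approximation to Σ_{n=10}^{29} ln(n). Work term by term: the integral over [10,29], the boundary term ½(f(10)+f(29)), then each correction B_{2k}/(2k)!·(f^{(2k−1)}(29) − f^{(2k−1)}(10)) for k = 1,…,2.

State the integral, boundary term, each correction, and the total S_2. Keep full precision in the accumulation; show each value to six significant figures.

S_2 ≈ 58.4552

The integral term ∫_10^29 ln(x) dx = 55.6257.
½[f(10) + f(29)] = ½[2.30259 + 3.36730] = 2.83494.
Integral + boundary = 58.4607.
k=1: B_{2}/(2)! × [f^{(1)}(29) − f^{(1)}(10)] = 1/12 × (0.0344828 − 0.100000) = -0.00545977.
Partial sum through k=1: 58.4552.
k=2: B_{4}/(4)! × [f^{(3)}(29) − f^{(3)}(10)] = −1/720 × (8.20042e-05 − 0.00200000) = 2.66388e-06.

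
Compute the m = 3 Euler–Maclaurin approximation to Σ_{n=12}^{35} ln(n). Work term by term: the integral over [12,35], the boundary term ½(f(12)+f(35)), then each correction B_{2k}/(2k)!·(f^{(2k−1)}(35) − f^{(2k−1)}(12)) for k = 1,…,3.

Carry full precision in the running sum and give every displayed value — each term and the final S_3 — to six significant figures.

S_3 ≈ 74.6339

The integral term ∫_12^35 ln(x) dx = 71.6183.
Boundary: ½(f(12) + f(35)) = ½(2.48491 + 3.55535) = 3.02013.
So far: 74.6384.
Order-1 term: 1/12 · (0.0285714 − 0.0833333) = -0.00456349.
Running total after k=1: 74.6339.
Order-2 term: −1/720 · (4.66472e-05 − 0.00115741) = 1.54272e-06.
Running total after k=2: 74.6339.
Order-3 term: 1/30240 · (4.56952e-07 − 9.64506e-05) = -3.17439e-09.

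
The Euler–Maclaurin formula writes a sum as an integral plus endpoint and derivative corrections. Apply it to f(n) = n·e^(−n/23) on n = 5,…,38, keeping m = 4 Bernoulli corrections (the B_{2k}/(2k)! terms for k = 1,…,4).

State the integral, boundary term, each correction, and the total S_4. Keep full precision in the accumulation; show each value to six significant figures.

S_4 ≈ 254.901

The integral term ∫_5^38 x·e^(−x/23) dx = 249.311.
½[f(5) + f(38)] = ½[4.02308 + 7.28205] = 5.65256.
Integral + boundary = 254.964.
k=1: B_{2}/(2)! × [f^{(1)}(38) − f^{(1)}(5)] = 1/12 × (-0.124978 − 0.629699) = -0.0628897.
After k=1: 254.901.
k=2: B_{4}/(4)! × [f^{(3)}(38) − f^{(3)}(5)] = −1/720 × (0.000488257 − 0.00423238) = 5.20017e-06.
After k=2: 254.901.
k=3: B_{6}/(6)! × [f^{(5)}(38) − f^{(5)}(5)] = 1/30240 × (2.29256e-06 − 1.37512e-05) = -3.78924e-10.
After k=3: 254.901.
k=4: B_{8}/(8)! × [f^{(7)}(38) − f^{(7)}(5)] = −1/1209600 × (6.92278e-09 − 3.68653e-08) = 2.47541e-14.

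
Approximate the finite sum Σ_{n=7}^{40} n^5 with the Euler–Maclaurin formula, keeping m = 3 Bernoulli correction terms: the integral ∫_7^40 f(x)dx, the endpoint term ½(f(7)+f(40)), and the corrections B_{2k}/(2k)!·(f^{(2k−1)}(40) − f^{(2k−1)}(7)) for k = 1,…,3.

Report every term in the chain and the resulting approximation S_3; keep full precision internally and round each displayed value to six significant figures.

The integral term ∫_7^40 x^5 dx = 6.82647e+08.
½[f(7) + f(40)] = ½[16807.0 + 1.02400e+08] = 5.12084e+07.
So far: 7.33855e+08.
Order-1 term: 1/12 · (1.28000e+07 − 12005.0) = 1.06567e+06.
After k=1: 7.34921e+08.
Order-2 term: −1/720 · (96000.0 − 2940.00) = -129.250.
After k=2: 7.34921e+08.
Order-3 term: 1/30240 · (120.000 − 120.000) = 0.00000.

S_3 ≈ 7.34921e+08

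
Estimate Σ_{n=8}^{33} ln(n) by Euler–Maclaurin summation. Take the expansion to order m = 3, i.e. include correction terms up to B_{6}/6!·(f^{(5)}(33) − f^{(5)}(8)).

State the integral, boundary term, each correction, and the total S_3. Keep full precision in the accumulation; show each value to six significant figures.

S_3 ≈ 76.5293

Integral: ∫_8^33 ln(x) dx = 73.7492.
Endpoint term: (f(8) + f(33))/2 = (2.07944 + 3.49651)/2 = 2.78797.
So far: 76.5372.
k=1: B_{2}/(2)! × [f^{(1)}(33) − f^{(1)}(8)] = 1/12 × (0.0303030 − 0.125000) = -0.00789141.
Running total after k=1: 76.5293.
k=2: B_{4}/(4)! × [f^{(3)}(33) − f^{(3)}(8)] = −1/720 × (5.56529e-05 − 0.00390625) = 5.34805e-06.
Running total after k=2: 76.5293.
k=3: B_{6}/(6)! × [f^{(5)}(33) − f^{(5)}(8)] = 1/30240 × (6.13256e-07 − 0.000732422) = -2.42000e-08.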